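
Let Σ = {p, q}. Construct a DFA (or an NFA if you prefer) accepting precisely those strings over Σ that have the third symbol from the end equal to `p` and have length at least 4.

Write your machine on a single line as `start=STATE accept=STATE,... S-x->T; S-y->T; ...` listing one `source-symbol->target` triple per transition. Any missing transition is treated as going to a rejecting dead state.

Run two small machines in parallel and take their product. The first has 15 states tracking the last 3 symbols read; the second has 6 states tracking the input length, saturating at 5. A product state is a pair (one from each), accepting exactly when both do. After merging equivalent states the machine shrinks.
9 states suffice.
        p   q  
>  s0   s1  s1 
   s1   s2  s1 
   s2   s3  s4 
   s3   s5  s6 
   s4   s7  s8 
 * s5   s5  s6 
 * s6   s7  s8 
 * s7   s3  s4 
 * s8   s2  s1 
(> = start, * = accepting)

start=s0; accept=s5,s6,s7,s8; s0-p->s1; s0-q->s1; s1-p->s2; s1-q->s1; s2-p->s3; s2-q->s4; s3-p->s5; s3-q->s6; s4-p->s7; s4-q->s8; s5-p->s5; s5-q->s6; s6-p->s7; s6-q->s8; s7-p->s3; s7-q->s4; s8-p->s2; s8-q->s1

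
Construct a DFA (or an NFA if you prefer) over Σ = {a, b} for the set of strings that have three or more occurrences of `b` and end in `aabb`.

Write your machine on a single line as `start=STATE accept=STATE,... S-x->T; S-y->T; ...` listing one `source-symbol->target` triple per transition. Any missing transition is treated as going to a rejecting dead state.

Run two small machines in parallel and take their product. The first has 5 states tracking the count of `b`s, saturating at 4; the second has 5 states tracking how much of the suffix `aabb` has currently been matched. A product state is a pair (one from each), accepting exactly when both do. Equivalent product states are then merged.
6 states suffice.
        a   b  
>  S0   S0  S1 
   S1   S2  S1 
   S2   S3  S1 
   S3   S3  S4 
   S4   S2  S5 
 * S5   S2  S1 
(> = start, * = accepting)

start=S0; accept=S5; S0-a->S0; S0-b->S1; S1-a->S2; S1-b->S1; S2-a->S3; S2-b->S1; S3-a->S3; S3-b->S4; S4-a->S2; S4-b->S5; S5-a->S2; S5-b->S1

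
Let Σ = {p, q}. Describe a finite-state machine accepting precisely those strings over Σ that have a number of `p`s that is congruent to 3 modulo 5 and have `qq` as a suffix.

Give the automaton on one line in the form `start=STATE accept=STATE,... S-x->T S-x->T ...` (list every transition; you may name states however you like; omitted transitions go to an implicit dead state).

start=S0 accept=S6 S0-p->S1 S0-q->S0 S1-p->S2 S1-q->S1 S2-p->S3 S2-q->S2 S3-p->S4 S3-q->S5 S4-p->S0 S4-q->S4 S5-p->S4 S5-q->S6 S6-p->S4 S6-q->S6

Build one automaton per condition and run them in lockstep. One (5 states) tracks the count of `p`s modulo 5; the other (3 states) tracks how much of the suffix `qq` has currently been matched. Each combined state is a pair, one component from each; accept when both components accept. After merging equivalent states the machine shrinks.
7 states suffice.
        p   q  
>  S0   S1  S0 
   S1   S2  S1 
   S2   S3  S2 
   S3   S4  S5 
   S4   S0  S4 
   S5   S4  S6 
 * S6   S4  S6 
(> = start, * = accepting)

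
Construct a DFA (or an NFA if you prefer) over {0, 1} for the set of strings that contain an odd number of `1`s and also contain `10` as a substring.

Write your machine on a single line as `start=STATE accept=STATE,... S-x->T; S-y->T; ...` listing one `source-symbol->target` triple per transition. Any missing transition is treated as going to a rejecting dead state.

Build one automaton per condition and run them in lockstep. One (2 states) tracks the count of `1`s modulo 2; the other (3 states) tracks whether and how much of `10` has been seen. Each combined state is a pair, one component from each; accept when both components accept.
With 5 states:
        0   1  
>  q0   q0  q1 
   q1   q2  q3 
 * q2   q2  q4 
   q3   q4  q1 
   q4   q4  q2 
(> = start, * = accepting)

start=q0; accept=q2; q0-0->q0; q0-1->q1; q1-0->q2; q1-1->q3; q2-0->q2; q2-1->q4; q3-0->q4; q3-1->q1; q4-0->q4; q4-1->q2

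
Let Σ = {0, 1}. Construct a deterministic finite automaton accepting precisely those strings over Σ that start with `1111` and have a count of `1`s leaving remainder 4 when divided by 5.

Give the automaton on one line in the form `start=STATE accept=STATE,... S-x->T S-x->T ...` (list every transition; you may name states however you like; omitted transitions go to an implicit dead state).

Run two small machines in parallel and take their product. One (6 states) tracks whether the input so far still matches the prefix `1111`; the other (5 states) tracks the count of `1`s modulo 5. Each combined state is a pair, one component from each; accept when both components accept.
With 14 states:
       0  1 
>  A   B  C 
   B   B  D 
   C   D  E 
   D   D  F 
   E   F  G 
   F   F  H 
   G   H  I 
   H   H  J 
 * I   I  K 
   J   J  B 
   K   K  L 
   L   L  M 
   M   M  N 
   N   N  I 
(> = start, * = accepting)

start=A accept=I A-0->B A-1->C B-0->B B-1->D C-0->D C-1->E D-0->D D-1->F E-0->F E-1->G F-0->F F-1->H G-0->H G-1->I H-0->H H-1->J I-0->I I-1->K J-0->J J-1->B K-0->K K-1->L L-0->L L-1->M M-0->M M-1->N N-0->N N-1->I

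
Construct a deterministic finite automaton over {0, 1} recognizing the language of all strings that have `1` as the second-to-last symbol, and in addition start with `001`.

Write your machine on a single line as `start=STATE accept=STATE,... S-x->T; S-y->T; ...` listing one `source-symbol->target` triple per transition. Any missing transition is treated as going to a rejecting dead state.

Handle the two conditions separately and then intersect. One (7 states) tracks the last 2 symbols read; the other (5 states) tracks whether the input so far still matches the prefix `001`. Each combined state is a pair, one component from each; accept when both components accept. After merging equivalent states the machine shrinks.
With 8 states:
        0   1  
>  s0   s1  s2 
   s1   s3  s2 
   s2   s2  s2 
   s3   s2  s4 
   s4   s5  s6 
 * s5   s7  s4 
 * s6   s5  s6 
   s7   s7  s4 
(> = start, * = accepting)

start=s0; accept=s5,s6; s0-0->s1; s0-1->s2; s1-0->s3; s1-1->s2; s2-0->s2; s2-1->s2; s3-0->s2; s3-1->s4; s4-0->s5; s4-1->s6; s5-0->s7; s5-1->s4; s6-0->s5; s6-1->s6; s7-0->s7; s7-1->s4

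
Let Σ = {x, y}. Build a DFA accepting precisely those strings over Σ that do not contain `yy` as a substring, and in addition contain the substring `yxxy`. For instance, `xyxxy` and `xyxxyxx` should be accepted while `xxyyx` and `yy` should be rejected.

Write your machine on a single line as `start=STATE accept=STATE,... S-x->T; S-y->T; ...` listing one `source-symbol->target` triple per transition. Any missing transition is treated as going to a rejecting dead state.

start=q0; accept=q5,q6; q0-x->q0; q0-y->q1; q1-x->q2; q1-y->q3; q2-x->q4; q2-y->q1; q3-x->q3; q3-y->q3; q4-x->q0; q4-y->q5; q5-x->q6; q5-y->q3; q6-x->q6; q6-y->q5

Handle the two conditions separately and then intersect. The first has 3 states tracking partial matches of the forbidden pattern `yy`; the second has 5 states tracking whether and how much of `yxxy` has been seen. A product state is a pair (one from each), accepting exactly when both do. After merging equivalent states the machine shrinks.
A 7-state machine:
        x   y  
>  q0   q0  q1 
   q1   q2  q3 
   q2   q4  q1 
   q3   q3  q3 
   q4   q0  q5 
 * q5   q6  q3 
 * q6   q6  q5 
(> = start, * = accepting)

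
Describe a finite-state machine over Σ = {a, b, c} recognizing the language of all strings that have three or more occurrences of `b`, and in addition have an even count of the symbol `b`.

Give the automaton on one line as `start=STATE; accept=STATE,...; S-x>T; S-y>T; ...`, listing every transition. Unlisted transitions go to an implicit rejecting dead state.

start=s0; accept=s4; s0-a>s0; s0-b>s1; s0-c>s0; s1-a>s1; s1-b>s2; s1-c>s1; s2-a>s2; s2-b>s3; s2-c>s2; s3-a>s3; s3-b>s4; s3-c>s3; s4-a>s4; s4-b>s3; s4-c>s4

Build one automaton per condition and run them in lockstep. The first has 5 states tracking the count of `b`s, saturating at 4; the second has 2 states tracking the count of `b`s modulo 2. A product state is a pair (one from each), accepting exactly when both do. Minimizing collapses redundant product states.
        a   b   c  
>  s0   s0  s1  s0 
   s1   s1  s2  s1 
   s2   s2  s3  s2 
   s3   s3  s4  s3 
 * s4   s4  s3  s4 
(> = start, * = accepting)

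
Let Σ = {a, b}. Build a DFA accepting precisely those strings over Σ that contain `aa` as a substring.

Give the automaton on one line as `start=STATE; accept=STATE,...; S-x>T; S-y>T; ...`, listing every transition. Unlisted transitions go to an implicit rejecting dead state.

Track how much of `aa` has been matched so far: state q0 is no progress, q2 is the absorbing accept state reached once `aa` has occurred. Intermediate states record partial matches; on a mismatch, fall back to the longest reusable overlap.
A 3-state machine:
        a   b  
>  q0   q1  q0 
   q1   q2  q0 
 * q2   q2  q2 
(> = start, * = accepting)

start=q0; accept=q2; q0-a>q1; q0-b>q0; q1-a>q2; q1-b>q0; q2-a>q2; q2-b>q2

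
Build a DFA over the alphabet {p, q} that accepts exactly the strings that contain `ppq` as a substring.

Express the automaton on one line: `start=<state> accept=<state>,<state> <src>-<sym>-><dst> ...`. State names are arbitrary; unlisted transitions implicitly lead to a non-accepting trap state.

Track how much of `ppq` has been matched so far: state A is no progress, D is the absorbing accept state reached once `ppq` has occurred. Intermediate states record partial matches; on a mismatch, fall back to the longest reusable overlap.
       p  q 
>  A   B  A 
   B   C  A 
   C   C  D 
 * D   D  D 
(> = start, * = accepting)

start=A accept=D A-p->B A-q->A B-p->C B-q->A C-p->C C-q->D D-p->D D-q->D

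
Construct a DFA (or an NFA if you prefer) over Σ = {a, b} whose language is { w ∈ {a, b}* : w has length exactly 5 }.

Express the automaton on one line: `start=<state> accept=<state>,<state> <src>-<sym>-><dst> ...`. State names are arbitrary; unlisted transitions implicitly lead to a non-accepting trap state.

start=s0 accept=s5 s0-a->s1 s0-b->s1 s1-a->s2 s1-b->s2 s2-a->s3 s2-b->s3 s3-a->s4 s3-b->s4 s4-a->s5 s4-b->s5 s5-a->s6 s5-b->s6 s6-a->s6 s6-b->s6

Count input length up to 6: every symbol moves from s0 toward s6, which means 'more than 5' and absorbs. Accept from {s5}.
        a   b  
>  s0   s1  s1 
   s1   s2  s2 
   s2   s3  s3 
   s3   s4  s4 
   s4   s5  s5 
 * s5   s6  s6 
   s6   s6  s6 
(> = start, * = accepting)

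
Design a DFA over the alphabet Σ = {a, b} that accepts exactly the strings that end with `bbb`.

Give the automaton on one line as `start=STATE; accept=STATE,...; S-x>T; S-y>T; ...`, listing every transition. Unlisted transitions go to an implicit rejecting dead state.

start=q0; accept=q3; q0-a>q0; q0-b>q1; q1-a>q0; q1-b>q2; q2-a>q0; q2-b>q3; q3-a>q0; q3-b>q3

Remember how much of `bbb` the current input suffix matches. State q0 means no match yet; q1 means the last symbol is `b`; q2 means the last 2 symbols are `bb`; q3 means the last 3 symbols are `bbb`. Only q3 accepts. On a mismatch, fall back to the longest proper suffix that is still a prefix of `bbb`.
With 4 states:
        a   b  
>  q0   q0  q1 
   q1   q0  q2 
   q2   q0  q3 
 * q3   q0  q3 
(> = start, * = accepting)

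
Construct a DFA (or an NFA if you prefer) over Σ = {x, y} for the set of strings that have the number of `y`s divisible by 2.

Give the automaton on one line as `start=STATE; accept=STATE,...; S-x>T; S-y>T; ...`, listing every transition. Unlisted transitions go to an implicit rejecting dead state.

The only thing that matters is how many `y`s have appeared, reduced mod 2. Use one state per residue: A for 0, …, B for 1. Reading `y` moves to the next residue; anything else stays put. A is accepting.
With 2 states:
       x  y 
>* A   A  B 
   B   B  A 
(> = start, * = accepting)

start=A; accept=A; A-x>A; A-y>B; B-x>B; B-y>A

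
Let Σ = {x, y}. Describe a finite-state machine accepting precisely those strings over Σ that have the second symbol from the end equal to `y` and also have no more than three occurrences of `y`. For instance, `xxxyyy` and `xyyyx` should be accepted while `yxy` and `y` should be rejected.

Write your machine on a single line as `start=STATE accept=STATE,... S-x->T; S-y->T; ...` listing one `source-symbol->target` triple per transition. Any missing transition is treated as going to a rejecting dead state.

Build one automaton per condition and run them in lockstep. One (7 states) tracks the last 2 symbols read; the other (5 states) tracks the count of `y`s, saturating at 4. Each combined state is a pair, one component from each; accept when both components accept.
19 states suffice.
          x    y  
>  q0     q1   q2 
   q1     q3   q4 
   q2     q5   q6 
   q3     q3   q4 
   q4     q5   q6 
 * q5     q7   q8 
 * q6     q9  q10 
   q7     q7   q8 
   q8     q9  q10 
 * q9    q11  q12 
 * q10   q13  q14 
   q11   q11  q12 
   q12   q13  q14 
 * q13   q15  q16 
   q14   q17  q14 
   q15   q15  q16 
   q16   q17  q14 
   q17   q18  q16 
   q18   q18  q16 
(> = start, * = accepting)

start=q0; accept=q5,q6,q9,q10,q13; q0-x->q1; q0-y->q2; q1-x->q3; q1-y->q4; q2-x->q5; q2-y->q6; q3-x->q3; q3-y->q4; q4-x->q5; q4-y->q6; q5-x->q7; q5-y->q8; q6-x->q9; q6-y->q10; q7-x->q7; q7-y->q8; q8-x->q9; q8-y->q10; q9-x->q11; q9-y->q12; q10-x->q13; q10-y->q14; q11-x->q11; q11-y->q12; q12-x->q13; q12-y->q14; q13-x->q15; q13-y->q16; q14-x->q17; q14-y->q14; q15-x->q15; q15-y->q16; q16-x->q17; q16-y->q14; q17-x->q18; q17-y->q16; q18-x->q18; q18-y->q16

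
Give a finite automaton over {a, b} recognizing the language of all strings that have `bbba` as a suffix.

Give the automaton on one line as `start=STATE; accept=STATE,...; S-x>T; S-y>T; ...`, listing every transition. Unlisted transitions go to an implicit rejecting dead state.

start=S0; accept=S4; S0-a>S0; S0-b>S1; S1-a>S0; S1-b>S2; S2-a>S0; S2-b>S3; S3-a>S4; S3-b>S3; S4-a>S0; S4-b>S1

Let each state record the length of the longest suffix of the input read so far that is also a prefix of `bbba`. S1 means the last symbol is `b`; S2 means the last 2 symbols are `bb`; S3 means the last 3 symbols are `bbb`; S4 means the last 4 symbols are `bbba`. Accept only at S4, where the string currently ends in `bbba`.
A 5-state machine:
        a   b  
>  S0   S0  S1 
   S1   S0  S2 
   S2   S0  S3 
   S3   S4  S3 
 * S4   S0  S1 
(> = start, * = accepting)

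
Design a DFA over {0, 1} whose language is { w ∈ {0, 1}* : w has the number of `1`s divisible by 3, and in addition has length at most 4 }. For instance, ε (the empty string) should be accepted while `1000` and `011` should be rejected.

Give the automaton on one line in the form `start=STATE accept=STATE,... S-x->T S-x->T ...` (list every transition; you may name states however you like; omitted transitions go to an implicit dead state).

Build one automaton per condition and run them in lockstep. One (3 states) tracks the count of `1`s modulo 3; the other (6 states) tracks the input length, saturating at 5. Each combined state is a pair, one component from each; accept when both components accept. Minimizing collapses redundant product states.
10 states suffice.
        0   1  
>* S0   S1  S2 
 * S1   S3  S4 
   S2   S4  S5 
 * S3   S6  S7 
   S4   S7  S8 
   S5   S8  S6 
 * S6   S9  S7 
   S7   S7  S7 
   S8   S7  S9 
 * S9   S7  S7 
(> = start, * = accepting)

start=S0 accept=S0,S1,S3,S6,S9 S0-0->S1 S0-1->S2 S1-0->S3 S1-1->S4 S2-0->S4 S2-1->S5 S3-0->S6 S3-1->S7 S4-0->S7 S4-1->S8 S5-0->S8 S5-1->S6 S6-0->S9 S6-1->S7 S7-0->S7 S7-1->S7 S8-0->S7 S8-1->S9 S9-0->S7 S9-1->S7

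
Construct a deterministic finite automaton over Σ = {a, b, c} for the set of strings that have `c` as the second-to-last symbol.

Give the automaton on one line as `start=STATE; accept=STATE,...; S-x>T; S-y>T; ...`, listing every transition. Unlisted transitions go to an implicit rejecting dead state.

Because acceptance depends on a position counted from the end, the machine has to buffer the most recent 2 symbols. Make each state the string of the last up-to-2 symbols read; on input `x` shift the window left and append `x`. Accept when the buffered window has length 2 and begins with `c`.
13 states suffice.
          a    b    c  
>  S0     S1   S2   S3 
   S1     S4   S5   S6 
   S2     S7   S8   S9 
   S3    S10  S11  S12 
   S4     S4   S5   S6 
   S5     S7   S8   S9 
   S6    S10  S11  S12 
   S7     S4   S5   S6 
   S8     S7   S8   S9 
   S9    S10  S11  S12 
 * S10    S4   S5   S6 
 * S11    S7   S8   S9 
 * S12   S10  S11  S12 
(> = start, * = accepting)

start=S0; accept=S10,S11,S12; S0-a>S1; S0-b>S2; S0-c>S3; S1-a>S4; S1-b>S5; S1-c>S6; S2-a>S7; S2-b>S8; S2-c>S9; S3-a>S10; S3-b>S11; S3-c>S12; S4-a>S4; S4-b>S5; S4-c>S6; S5-a>S7; S5-b>S8; S5-c>S9; S6-a>S10; S6-b>S11; S6-c>S12; S7-a>S4; S7-b>S5; S7-c>S6; S8-a>S7; S8-b>S8; S8-c>S9; S9-a>S10; S9-b>S11; S9-c>S12; S10-a>S4; S10-b>S5; S10-c>S6; S11-a>S7; S11-b>S8; S11-c>S9; S12-a>S10; S12-b>S11; S12-c>S12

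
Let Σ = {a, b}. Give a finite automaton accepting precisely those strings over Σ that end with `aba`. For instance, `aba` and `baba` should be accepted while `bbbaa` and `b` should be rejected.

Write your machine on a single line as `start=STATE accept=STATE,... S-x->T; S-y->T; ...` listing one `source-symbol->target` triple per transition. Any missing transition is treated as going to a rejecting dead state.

start=q0; accept=q3; q0-a->q1; q0-b->q0; q1-a->q1; q1-b->q2; q2-a->q3; q2-b->q0; q3-a->q1; q3-b->q2

Remember how much of `aba` the current input suffix matches. State q0 means no match yet; q1 means the last symbol is `a`; q2 means the last 2 symbols are `ab`; q3 means the last 3 symbols are `aba`. Only q3 accepts. On a mismatch, fall back to the longest proper suffix that is still a prefix of `aba`.
A 4-state machine:
        a   b  
>  q0   q1  q0 
   q1   q1  q2 
   q2   q3  q0 
 * q3   q1  q2 
(> = start, * = accepting)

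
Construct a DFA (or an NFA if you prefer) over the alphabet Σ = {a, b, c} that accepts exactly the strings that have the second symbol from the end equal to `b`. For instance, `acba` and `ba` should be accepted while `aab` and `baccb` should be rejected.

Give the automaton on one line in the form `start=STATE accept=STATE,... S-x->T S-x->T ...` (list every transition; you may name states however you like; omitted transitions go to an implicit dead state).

A DFA must remember the last 2 symbols (since which symbol is second-to-last isn't known until the input ends). Use one state per possible window of the last ≤2 symbols; accept from those whose window starts with `b`.
13 states suffice.
          a    b    c  
>  S0     S1   S2   S3 
   S1     S4   S5   S6 
   S2     S7   S8   S9 
   S3    S10  S11  S12 
   S4     S4   S5   S6 
   S5     S7   S8   S9 
   S6    S10  S11  S12 
 * S7     S4   S5   S6 
 * S8     S7   S8   S9 
 * S9    S10  S11  S12 
   S10    S4   S5   S6 
   S11    S7   S8   S9 
   S12   S10  S11  S12 
(> = start, * = accepting)

start=S0 accept=S7,S8,S9 S0-a->S1 S0-b->S2 S0-c->S3 S1-a->S4 S1-b->S5 S1-c->S6 S2-a->S7 S2-b->S8 S2-c->S9 S3-a->S10 S3-b->S11 S3-c->S12 S4-a->S4 S4-b->S5 S4-c->S6 S5-a->S7 S5-b->S8 S5-c->S9 S6-a->S10 S6-b->S11 S6-c->S12 S7-a->S4 S7-b->S5 S7-c->S6 S8-a->S7 S8-b->S8 S8-c->S9 S9-a->S10 S9-b->S11 S9-c->S12 S10-a->S4 S10-b->S5 S10-c->S6 S11-a->S7 S11-b->S8 S11-c->S9 S12-a->S10 S12-b->S11 S12-c->S12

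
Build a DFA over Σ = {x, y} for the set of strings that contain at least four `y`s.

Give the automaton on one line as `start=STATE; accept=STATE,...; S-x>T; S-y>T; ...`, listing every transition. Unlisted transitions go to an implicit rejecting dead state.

start=q0; accept=q4,q5; q0-x>q0; q0-y>q1; q1-x>q1; q1-y>q2; q2-x>q2; q2-y>q3; q3-x>q3; q3-y>q4; q4-x>q4; q4-y>q5; q5-x>q5; q5-y>q5

Count `y`s, saturating at 5: states q0 through q4 mean 0 through 4 `y`s seen; q5 means more than 4. Each `y` increments (capped at q5); other symbols loop. Accept from {q4, q5}.
With 6 states:
        x   y  
>  q0   q0  q1 
   q1   q1  q2 
   q2   q2  q3 
   q3   q3  q4 
 * q4   q4  q5 
 * q5   q5  q5 
(> = start, * = accepting)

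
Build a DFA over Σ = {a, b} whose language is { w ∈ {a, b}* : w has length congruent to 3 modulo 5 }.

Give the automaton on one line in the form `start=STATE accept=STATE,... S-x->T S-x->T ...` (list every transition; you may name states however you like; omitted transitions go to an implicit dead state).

start=s0 accept=s3 s0-a->s1 s0-b->s1 s1-a->s2 s1-b->s2 s2-a->s3 s2-b->s3 s3-a->s4 s3-b->s4 s4-a->s0 s4-b->s0

Only the length mod 5 matters, so use a 5-cycle: from any state, every input symbol moves to the next state, wrapping s4 back to s0. Mark s3 accepting.
5 states suffice.
        a   b  
>  s0   s1  s1 
   s1   s2  s2 
   s2   s3  s3 
 * s3   s4  s4 
   s4   s0  s0 
(> = start, * = accepting)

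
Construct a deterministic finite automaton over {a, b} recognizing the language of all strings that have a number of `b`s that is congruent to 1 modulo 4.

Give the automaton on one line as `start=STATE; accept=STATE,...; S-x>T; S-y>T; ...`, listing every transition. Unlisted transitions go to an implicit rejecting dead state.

start=q0; accept=q1; q0-a>q0; q0-b>q1; q1-a>q1; q1-b>q2; q2-a>q2; q2-b>q3; q3-a>q3; q3-b>q0

The only thing that matters is how many `b`s have appeared, reduced mod 4. Use one state per residue: q0 for 0, …, q3 for 3. Reading `b` moves to the next residue; anything else stays put. q1 is accepting.
A 4-state machine:
        a   b  
>  q0   q0  q1 
 * q1   q1  q2 
   q2   q2  q3 
   q3   q3  q0 
(> = start, * = accepting)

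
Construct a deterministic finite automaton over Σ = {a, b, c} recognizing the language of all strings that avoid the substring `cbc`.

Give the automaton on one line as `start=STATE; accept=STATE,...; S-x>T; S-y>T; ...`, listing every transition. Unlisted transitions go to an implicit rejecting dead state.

This is the complement of 'contains `cbc`'. Use the same substring-matching states — q0 through q3 holding how much of `cbc` has just been matched — but flip the accepting set: everything except the trap q3 accepts.
4 states suffice.
        a   b   c  
>* q0   q0  q0  q1 
 * q1   q0  q2  q1 
 * q2   q0  q0  q3 
   q3   q3  q3  q3 
(> = start, * = accepting)

start=q0; accept=q0,q1,q2; q0-a>q0; q0-b>q0; q0-c>q1; q1-a>q0; q1-b>q2; q1-c>q1; q2-a>q0; q2-b>q0; q2-c>q3; q3-a>q3; q3-b>q3; q3-c>q3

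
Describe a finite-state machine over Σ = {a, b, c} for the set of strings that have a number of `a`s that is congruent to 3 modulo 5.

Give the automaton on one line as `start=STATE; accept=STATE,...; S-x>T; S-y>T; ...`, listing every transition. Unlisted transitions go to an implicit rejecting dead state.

Keep the running count of `a`s modulo 5: each `a` advances along the cycle q0 → q1 → q2 → q3 → q4 → q0 while other symbols loop. Accept at q3.
A 5-state machine:
        a   b   c  
>  q0   q1  q0  q0 
   q1   q2  q1  q1 
   q2   q3  q2  q2 
 * q3   q4  q3  q3 
   q4   q0  q4  q4 
(> = start, * = accepting)

start=q0; accept=q3; q0-a>q1; q0-b>q0; q0-c>q0; q1-a>q2; q1-b>q1; q1-c>q1; q2-a>q3; q2-b>q2; q2-c>q2; q3-a>q4; q3-b>q3; q3-c>q3; q4-a>q0; q4-b>q4; q4-c>q4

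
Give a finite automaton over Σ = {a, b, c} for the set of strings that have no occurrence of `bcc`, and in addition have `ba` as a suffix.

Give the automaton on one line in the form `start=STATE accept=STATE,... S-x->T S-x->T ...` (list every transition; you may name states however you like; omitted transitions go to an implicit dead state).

Handle the two conditions separately and then intersect. One (4 states) tracks partial matches of the forbidden pattern `bcc`; the other (3 states) tracks how much of the suffix `ba` has currently been matched. Each combined state is a pair, one component from each; accept when both components accept.
A 7-state machine:
        a   b   c  
>  q0   q0  q1  q0 
   q1   q2  q1  q3 
 * q2   q0  q1  q0 
   q3   q0  q1  q4 
   q4   q4  q5  q4 
   q5   q6  q5  q4 
   q6   q4  q5  q4 
(> = start, * = accepting)

start=q0 accept=q2 q0-a->q0 q0-b->q1 q0-c->q0 q1-a->q2 q1-b->q1 q1-c->q3 q2-a->q0 q2-b->q1 q2-c->q0 q3-a->q0 q3-b->q1 q3-c->q4 q4-a->q4 q4-b->q5 q4-c->q4 q5-a->q6 q5-b->q5 q5-c->q4 q6-a->q4 q6-b->q5 q6-c->q4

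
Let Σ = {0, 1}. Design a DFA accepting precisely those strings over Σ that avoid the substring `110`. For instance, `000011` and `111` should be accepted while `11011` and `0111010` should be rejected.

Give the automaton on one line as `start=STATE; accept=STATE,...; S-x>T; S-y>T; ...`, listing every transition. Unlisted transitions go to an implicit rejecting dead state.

start=q0; accept=q0,q1,q2; q0-0>q0; q0-1>q1; q1-0>q0; q1-1>q2; q2-0>q3; q2-1>q2; q3-0>q3; q3-1>q3

This is the complement of 'contains `110`'. Use the same substring-matching states — q0 through q3 holding how much of `110` has just been matched — but flip the accepting set: everything except the trap q3 accepts.
With 4 states:
        0   1  
>* q0   q0  q1 
 * q1   q0  q2 
 * q2   q3  q2 
   q3   q3  q3 
(> = start, * = accepting)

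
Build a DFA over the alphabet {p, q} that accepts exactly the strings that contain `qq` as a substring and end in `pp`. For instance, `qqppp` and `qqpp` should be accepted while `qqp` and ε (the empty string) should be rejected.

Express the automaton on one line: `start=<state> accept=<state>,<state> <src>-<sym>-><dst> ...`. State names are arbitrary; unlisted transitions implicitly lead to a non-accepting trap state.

start=A accept=E A-p->A A-q->B B-p->A B-q->C C-p->D C-q->C D-p->E D-q->C E-p->E E-q->C

Run two small machines in parallel and take their product. One (3 states) tracks whether and how much of `qq` has been seen; the other (3 states) tracks how much of the suffix `pp` has currently been matched. Each combined state is a pair, one component from each; accept when both components accept. After merging equivalent states the machine shrinks.
A 5-state machine:
       p  q 
>  A   A  B 
   B   A  C 
   C   D  C 
   D   E  C 
 * E   E  C 
(> = start, * = accepting)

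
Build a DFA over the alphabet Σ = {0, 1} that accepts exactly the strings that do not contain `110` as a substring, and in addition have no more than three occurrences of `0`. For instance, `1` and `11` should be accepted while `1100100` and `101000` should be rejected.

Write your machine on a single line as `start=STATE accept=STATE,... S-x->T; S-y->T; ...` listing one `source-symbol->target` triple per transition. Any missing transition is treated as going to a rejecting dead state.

Handle the two conditions separately and then intersect. One (4 states) tracks partial matches of the forbidden pattern `110`; the other (5 states) tracks the count of `0`s, saturating at 4. Each combined state is a pair, one component from each; accept when both components accept. Minimizing collapses redundant product states.
With 8 states:
        0   1  
>* q0   q1  q2 
 * q1   q3  q4 
 * q2   q1  q5 
 * q3   q5  q6 
 * q4   q3  q5 
 * q5   q7  q5 
 * q6   q5  q5 
   q7   q7  q7 
(> = start, * = accepting)

start=q0; accept=q0,q1,q2,q3,q4,q5,q6; q0-0->q1; q0-1->q2; q1-0->q3; q1-1->q4; q2-0->q1; q2-1->q5; q3-0->q5; q3-1->q6; q4-0->q3; q4-1->q5; q5-0->q7; q5-1->q5; q6-0->q5; q6-1->q5; q7-0->q7; q7-1->q7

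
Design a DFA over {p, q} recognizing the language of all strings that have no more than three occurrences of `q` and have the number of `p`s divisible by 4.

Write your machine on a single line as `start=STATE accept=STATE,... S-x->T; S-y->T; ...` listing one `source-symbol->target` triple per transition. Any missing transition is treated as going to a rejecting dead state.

Run two small machines in parallel and take their product. The first has 5 states tracking the count of `q`s, saturating at 4; the second has 4 states tracking the count of `p`s modulo 4. A product state is a pair (one from each), accepting exactly when both do.
With 20 states:
          p    q  
>* S0     S1   S2 
   S1     S3   S4 
 * S2     S4   S5 
   S3     S6   S7 
   S4     S7   S8 
 * S5     S8   S9 
   S6     S0  S10 
   S7    S10  S11 
   S8    S11  S12 
 * S9    S12  S13 
   S10    S2  S14 
   S11   S14  S15 
   S12   S15  S16 
   S13   S16  S13 
   S14    S5  S17 
   S15   S17  S18 
   S16   S18  S16 
   S17    S9  S19 
   S18   S19  S18 
   S19   S13  S19 
(> = start, * = accepting)

start=S0; accept=S0,S2,S5,S9; S0-p->S1; S0-q->S2; S1-p->S3; S1-q->S4; S2-p->S4; S2-q->S5; S3-p->S6; S3-q->S7; S4-p->S7; S4-q->S8; S5-p->S8; S5-q->S9; S6-p->S0; S6-q->S10; S7-p->S10; S7-q->S11; S8-p->S11; S8-q->S12; S9-p->S12; S9-q->S13; S10-p->S2; S10-q->S14; S11-p->S14; S11-q->S15; S12-p->S15; S12-q->S16; S13-p->S16; S13-q->S13; S14-p->S5; S14-q->S17; S15-p->S17; S15-q->S18; S16-p->S18; S16-q->S16; S17-p->S9; S17-q->S19; S18-p->S19; S18-q->S18; S19-p->S13; S19-q->S19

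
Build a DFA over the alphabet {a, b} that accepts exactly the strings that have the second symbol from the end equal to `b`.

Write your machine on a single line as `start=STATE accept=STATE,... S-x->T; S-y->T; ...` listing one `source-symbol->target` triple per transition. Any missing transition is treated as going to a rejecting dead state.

start=s0; accept=s5,s6; s0-a->s1; s0-b->s2; s1-a->s3; s1-b->s4; s2-a->s5; s2-b->s6; s3-a->s3; s3-b->s4; s4-a->s5; s4-b->s6; s5-a->s3; s5-b->s4; s6-a->s5; s6-b->s6

Because acceptance depends on a position counted from the end, the machine has to buffer the most recent 2 symbols. Make each state the string of the last up-to-2 symbols read; on input `x` shift the window left and append `x`. Accept when the buffered window has length 2 and begins with `b`.
A 7-state machine:
        a   b  
>  s0   s1  s2 
   s1   s3  s4 
   s2   s5  s6 
   s3   s3  s4 
   s4   s5  s6 
 * s5   s3  s4 
 * s6   s5  s6 
(> = start, * = accepting)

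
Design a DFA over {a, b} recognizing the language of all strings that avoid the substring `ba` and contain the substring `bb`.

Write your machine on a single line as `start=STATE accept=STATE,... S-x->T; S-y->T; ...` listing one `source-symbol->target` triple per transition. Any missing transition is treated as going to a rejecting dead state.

start=q0; accept=q3; q0-a->q0; q0-b->q1; q1-a->q2; q1-b->q3; q2-a->q2; q2-b->q4; q3-a->q5; q3-b->q3; q4-a->q2; q4-b->q5; q5-a->q5; q5-b->q5

Build one automaton per condition and run them in lockstep. One (3 states) tracks partial matches of the forbidden pattern `ba`; the other (3 states) tracks whether and how much of `bb` has been seen. Each combined state is a pair, one component from each; accept when both components accept.
        a   b  
>  q0   q0  q1 
   q1   q2  q3 
   q2   q2  q4 
 * q3   q5  q3 
   q4   q2  q5 
   q5   q5  q5 
(> = start, * = accepting)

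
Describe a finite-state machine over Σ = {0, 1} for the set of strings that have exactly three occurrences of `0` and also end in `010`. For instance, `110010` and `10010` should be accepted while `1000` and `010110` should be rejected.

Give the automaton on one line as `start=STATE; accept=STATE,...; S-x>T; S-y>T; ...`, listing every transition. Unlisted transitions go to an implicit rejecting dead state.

start=A; accept=K; A-0>B; A-1>A; B-0>C; B-1>D; C-0>E; C-1>F; D-0>G; D-1>H; E-0>I; E-1>J; F-0>K; F-1>L; G-0>E; G-1>F; H-0>C; H-1>H; I-0>I; I-1>M; J-0>N; J-1>O; K-0>I; K-1>J; L-0>E; L-1>L; M-0>N; M-1>P; N-0>I; N-1>M; O-0>I; O-1>O; P-0>I; P-1>P

Build one automaton per condition and run them in lockstep. One (5 states) tracks the count of `0`s, saturating at 4; the other (4 states) tracks how much of the suffix `010` has currently been matched. Each combined state is a pair, one component from each; accept when both components accept.
With 16 states:
       0  1 
>  A   B  A 
   B   C  D 
   C   E  F 
   D   G  H 
   E   I  J 
   F   K  L 
   G   E  F 
   H   C  H 
   I   I  M 
   J   N  O 
 * K   I  J 
   L   E  L 
   M   N  P 
   N   I  M 
   O   I  O 
   P   I  P 
(> = start, * = accepting)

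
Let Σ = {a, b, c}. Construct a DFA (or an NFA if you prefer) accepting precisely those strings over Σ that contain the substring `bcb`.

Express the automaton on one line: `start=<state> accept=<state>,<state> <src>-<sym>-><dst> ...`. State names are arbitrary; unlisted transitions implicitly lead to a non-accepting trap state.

Track how much of `bcb` has been matched so far: state q0 is no progress, q3 is the absorbing accept state reached once `bcb` has occurred. Intermediate states record partial matches; on a mismatch, fall back to the longest reusable overlap.
        a   b   c  
>  q0   q0  q1  q0 
   q1   q0  q1  q2 
   q2   q0  q3  q0 
 * q3   q3  q3  q3 
(> = start, * = accepting)

start=q0 accept=q3 q0-a->q0 q0-b->q1 q0-c->q0 q1-a->q0 q1-b->q1 q1-c->q2 q2-a->q0 q2-b->q3 q2-c->q0 q3-a->q3 q3-b->q3 q3-c->q3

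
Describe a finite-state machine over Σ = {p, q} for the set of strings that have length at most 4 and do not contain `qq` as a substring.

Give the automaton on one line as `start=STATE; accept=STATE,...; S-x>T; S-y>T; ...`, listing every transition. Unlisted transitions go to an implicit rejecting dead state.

start=s0; accept=s0,s1,s2,s3,s4,s6,s7,s8; s0-p>s1; s0-q>s2; s1-p>s3; s1-q>s4; s2-p>s3; s2-q>s5; s3-p>s6; s3-q>s7; s4-p>s6; s4-q>s5; s5-p>s5; s5-q>s5; s6-p>s8; s6-q>s8; s7-p>s8; s7-q>s5; s8-p>s5; s8-q>s5

Run two small machines in parallel and take their product. The first has 6 states tracking the input length, saturating at 5; the second has 3 states tracking partial matches of the forbidden pattern `qq`. A product state is a pair (one from each), accepting exactly when both do. Equivalent product states are then merged.
        p   q  
>* s0   s1  s2 
 * s1   s3  s4 
 * s2   s3  s5 
 * s3   s6  s7 
 * s4   s6  s5 
   s5   s5  s5 
 * s6   s8  s8 
 * s7   s8  s5 
 * s8   s5  s5 
(> = start, * = accepting)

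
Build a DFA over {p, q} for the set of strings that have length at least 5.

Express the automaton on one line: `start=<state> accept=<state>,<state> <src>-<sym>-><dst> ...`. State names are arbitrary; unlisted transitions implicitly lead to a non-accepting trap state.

Count input length up to 6: every symbol moves from A toward G, which means 'more than 5' and absorbs. Accept from {F, G}.
7 states suffice.
       p  q 
>  A   B  B 
   B   C  C 
   C   D  D 
   D   E  E 
   E   F  F 
 * F   G  G 
 * G   G  G 
(> = start, * = accepting)

start=A accept=F,G A-p->B A-q->B B-p->C B-q->C C-p->D C-q->D D-p->E D-q->E E-p->F E-q->F F-p->G F-q->G G-p->G G-q->G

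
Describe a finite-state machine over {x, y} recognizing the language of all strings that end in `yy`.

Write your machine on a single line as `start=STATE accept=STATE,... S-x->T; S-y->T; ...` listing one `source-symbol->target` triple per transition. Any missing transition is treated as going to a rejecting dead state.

Let each state record the length of the longest suffix of the input read so far that is also a prefix of `yy`. B means the last symbol is `y`; C means the last 2 symbols are `yy`. Accept only at C, where the string currently ends in `yy`.
With 3 states:
       x  y 
>  A   A  B 
   B   A  C 
 * C   A  C 
(> = start, * = accepting)

start=A; accept=C; A-x->A; A-y->B; B-x->A; B-y->C; C-x->A; C-y->C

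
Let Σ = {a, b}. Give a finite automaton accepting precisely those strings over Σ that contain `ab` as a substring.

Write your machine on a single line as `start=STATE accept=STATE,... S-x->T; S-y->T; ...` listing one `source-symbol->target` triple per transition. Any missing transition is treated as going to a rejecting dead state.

Track how much of `ab` has been matched so far: state s0 is no progress, s2 is the absorbing accept state reached once `ab` has occurred. Intermediate states record partial matches; on a mismatch, fall back to the longest reusable overlap.
3 states suffice.
        a   b  
>  s0   s1  s0 
   s1   s1  s2 
 * s2   s2  s2 
(> = start, * = accepting)

start=s0; accept=s2; s0-a->s1; s0-b->s0; s1-a->s1; s1-b->s2; s2-a->s2; s2-b->s2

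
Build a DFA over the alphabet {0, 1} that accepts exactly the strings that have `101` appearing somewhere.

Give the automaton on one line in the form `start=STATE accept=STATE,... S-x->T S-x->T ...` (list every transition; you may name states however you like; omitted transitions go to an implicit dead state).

Track how much of `101` has been matched so far: state S0 is no progress, S3 is the absorbing accept state reached once `101` has occurred. Intermediate states record partial matches; on a mismatch, fall back to the longest reusable overlap.
        0   1  
>  S0   S0  S1 
   S1   S2  S1 
   S2   S0  S3 
 * S3   S3  S3 
(> = start, * = accepting)

start=S0 accept=S3 S0-0->S0 S0-1->S1 S1-0->S2 S1-1->S1 S2-0->S0 S2-1->S3 S3-0->S3 S3-1->S3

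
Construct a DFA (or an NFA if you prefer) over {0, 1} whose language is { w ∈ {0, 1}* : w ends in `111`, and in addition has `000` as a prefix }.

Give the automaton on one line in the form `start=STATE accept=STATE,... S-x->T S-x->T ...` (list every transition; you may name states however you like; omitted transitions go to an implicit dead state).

start=q0 accept=q10 q0-0->q1 q0-1->q2 q1-0->q3 q1-1->q2 q2-0->q4 q2-1->q5 q3-0->q6 q3-1->q2 q4-0->q4 q4-1->q2 q5-0->q4 q5-1->q7 q6-0->q6 q6-1->q8 q7-0->q4 q7-1->q7 q8-0->q6 q8-1->q9 q9-0->q6 q9-1->q10 q10-0->q6 q10-1->q10

Run two small machines in parallel and take their product. The first has 4 states tracking how much of the suffix `111` has currently been matched; the second has 5 states tracking whether the input so far still matches the prefix `000`. A product state is a pair (one from each), accepting exactly when both do.
11 states suffice.
          0    1  
>  q0     q1   q2 
   q1     q3   q2 
   q2     q4   q5 
   q3     q6   q2 
   q4     q4   q2 
   q5     q4   q7 
   q6     q6   q8 
   q7     q4   q7 
   q8     q6   q9 
   q9     q6  q10 
 * q10    q6  q10 
(> = start, * = accepting)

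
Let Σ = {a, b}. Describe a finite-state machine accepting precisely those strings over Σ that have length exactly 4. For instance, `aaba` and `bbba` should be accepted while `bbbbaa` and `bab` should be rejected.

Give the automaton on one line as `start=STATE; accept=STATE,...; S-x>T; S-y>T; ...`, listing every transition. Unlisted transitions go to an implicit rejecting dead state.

start=S0; accept=S4; S0-a>S1; S0-b>S1; S1-a>S2; S1-b>S2; S2-a>S3; S2-b>S3; S3-a>S4; S3-b>S4; S4-a>S5; S4-b>S5; S5-a>S5; S5-b>S5

Count input length up to 5: every symbol moves from S0 toward S5, which means 'more than 4' and absorbs. Accept from {S4}.
With 6 states:
        a   b  
>  S0   S1  S1 
   S1   S2  S2 
   S2   S3  S3 
   S3   S4  S4 
 * S4   S5  S5 
   S5   S5  S5 
(> = start, * = accepting)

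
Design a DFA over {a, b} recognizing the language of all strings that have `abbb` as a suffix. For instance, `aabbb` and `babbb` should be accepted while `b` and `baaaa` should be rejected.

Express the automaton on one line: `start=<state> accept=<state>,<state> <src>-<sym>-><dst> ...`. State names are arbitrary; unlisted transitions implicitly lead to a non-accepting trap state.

start=q0 accept=q4 q0-a->q1 q0-b->q0 q1-a->q1 q1-b->q2 q2-a->q1 q2-b->q3 q3-a->q1 q3-b->q4 q4-a->q1 q4-b->q0

Let each state record the length of the longest suffix of the input read so far that is also a prefix of `abbb`. q1 means the last symbol is `a`; q2 means the last 2 symbols are `ab`; q3 means the last 3 symbols are `abb`; q4 means the last 4 symbols are `abbb`. Accept only at q4, where the string currently ends in `abbb`.
A 5-state machine:
        a   b  
>  q0   q1  q0 
   q1   q1  q2 
   q2   q1  q3 
   q3   q1  q4 
 * q4   q1  q0 
(> = start, * = accepting)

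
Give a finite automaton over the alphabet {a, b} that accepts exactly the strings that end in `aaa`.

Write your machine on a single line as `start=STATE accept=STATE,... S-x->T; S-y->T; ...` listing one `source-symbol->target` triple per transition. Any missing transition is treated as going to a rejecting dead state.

start=S0; accept=S3; S0-a->S1; S0-b->S0; S1-a->S2; S1-b->S0; S2-a->S3; S2-b->S0; S3-a->S3; S3-b->S0

Remember how much of `aaa` the current input suffix matches. State S0 means no match yet; S1 means the last symbol is `a`; S2 means the last 2 symbols are `aa`; S3 means the last 3 symbols are `aaa`. Only S3 accepts. On a mismatch, fall back to the longest proper suffix that is still a prefix of `aaa`.
With 4 states:
        a   b  
>  S0   S1  S0 
   S1   S2  S0 
   S2   S3  S0 
 * S3   S3  S0 
(> = start, * = accepting)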